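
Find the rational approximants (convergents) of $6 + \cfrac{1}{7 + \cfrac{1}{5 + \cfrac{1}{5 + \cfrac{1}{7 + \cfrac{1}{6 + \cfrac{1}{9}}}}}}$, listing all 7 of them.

Using the convergent recurrence p_i = a_i*p_{i-1} + p_{i-2}, q_i = a_i*q_{i-1} + q_{i-2} with p_{-2}=0, p_{-1}=1, q_{-2}=1, q_{-1}=0:
  i=0: a_0=6, p_0 = 6*1 + 0 = 6, q_0 = 6*0 + 1 = 1.
  i=1: a_1=7, p_1 = 7*6 + 1 = 43, q_1 = 7*1 + 0 = 7.
  i=2: a_2=5, p_2 = 5*43 + 6 = 221, q_2 = 5*7 + 1 = 36.
  i=3: a_3=5, p_3 = 5*221 + 43 = 1148, q_3 = 5*36 + 7 = 187.
  i=4: a_4=7, p_4 = 7*1148 + 221 = 8257, q_4 = 7*187 + 36 = 1345.
  i=5: a_5=6, p_5 = 6*8257 + 1148 = 50690, q_5 = 6*1345 + 187 = 8257.
  i=6: a_6=9, p_6 = 9*50690 + 8257 = 464467, q_6 = 9*8257 + 1345 = 75658.

6/1, 43/7, 221/36, 1148/187, 8257/1345, 50690/8257, 464467/75658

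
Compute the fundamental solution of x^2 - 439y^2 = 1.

First expand sqrt(439) as a continued fraction. With x_i = (sqrt(439) + m_i)/d_i and (m_0, d_0) = (0, 1): a_0 = floor(sqrt(439)) = 20, since 20^2 = 400 <= 439 < 441 = 21^2.
Iterate m_{i+1} = d_i*a_i - m_i, d_{i+1} = (439 - m_{i+1}^2)/d_i, a_{i+1} = floor((a_0 + m_{i+1})/d_{i+1}):
  m_1 = 1*20 - 0 = 20, d_1 = (439 - 20^2)/1 = 39/1 = 39, a_1 = floor((20 + 20)/39) = 1.
  m_2 = 39*1 - 20 = 19, d_2 = (439 - 19^2)/39 = 78/39 = 2, a_2 = floor((20 + 19)/2) = 19.
  m_3 = 2*19 - 19 = 19, d_3 = (439 - 19^2)/2 = 78/2 = 39, a_3 = floor((20 + 19)/39) = 1.
  m_4 = 39*1 - 19 = 20, d_4 = (439 - 20^2)/39 = 39/39 = 1, a_4 = floor((20 + 20)/1) = 40.
  m_5 = 1*40 - 20 = 20, d_5 = (439 - 20^2)/1 = 39/1 = 39: (m_5, d_5) = (m_1, d_1) = (20, 39), so from here the quotients repeat a_1, ..., a_4; the period length is 4.
So sqrt(439) = [20; (1, 19, 1, 40)] with period length k = 4.
k is even, so the fundamental solution of x^2 - 439y^2 = 1 is (p_{k-1}, q_{k-1}) = (p_3, q_3); compute convergents through index 3.
Convergents (p_i = a_i*p_{i-1} + p_{i-2}, q_i = a_i*q_{i-1} + q_{i-2} with p_{-2}=0, p_{-1}=1, q_{-2}=1, q_{-1}=0):
  i=0: a_0=20, p_0 = 20*1 + 0 = 20, q_0 = 20*0 + 1 = 1.
  i=1: a_1=1, p_1 = 1*20 + 1 = 21, q_1 = 1*1 + 0 = 1.
  i=2: a_2=19, p_2 = 19*21 + 20 = 419, q_2 = 19*1 + 1 = 20.
  i=3: a_3=1, p_3 = 1*419 + 21 = 440, q_3 = 1*20 + 1 = 21.
Check: 440^2 - 439*21^2 = 193600 - 193599 = 1, so (x, y) = (440, 21) solves the equation, and by the theorem it is the least positive solution.

(x, y) = (440, 21)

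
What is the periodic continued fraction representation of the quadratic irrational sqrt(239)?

Write x_i = (sqrt(239) + m_i)/d_i with (m_0, d_0) = (0, 1). a_0 = floor(sqrt(239)) = 15, since 15^2 = 225 <= 239 < 256 = 16^2.
Iterate m_{i+1} = d_i*a_i - m_i, d_{i+1} = (239 - m_{i+1}^2)/d_i, a_{i+1} = floor((a_0 + m_{i+1})/d_{i+1}):
  m_1 = 1*15 - 0 = 15, d_1 = (239 - 15^2)/1 = 14/1 = 14, a_1 = floor((15 + 15)/14) = 2.
  m_2 = 14*2 - 15 = 13, d_2 = (239 - 13^2)/14 = 70/14 = 5, a_2 = floor((15 + 13)/5) = 5.
  m_3 = 5*5 - 13 = 12, d_3 = (239 - 12^2)/5 = 95/5 = 19, a_3 = floor((15 + 12)/19) = 1.
  m_4 = 19*1 - 12 = 7, d_4 = (239 - 7^2)/19 = 190/19 = 10, a_4 = floor((15 + 7)/10) = 2.
  m_5 = 10*2 - 7 = 13, d_5 = (239 - 13^2)/10 = 70/10 = 7, a_5 = floor((15 + 13)/7) = 4.
  m_6 = 7*4 - 13 = 15, d_6 = (239 - 15^2)/7 = 14/7 = 2, a_6 = floor((15 + 15)/2) = 15.
  m_7 = 2*15 - 15 = 15, d_7 = (239 - 15^2)/2 = 14/2 = 7, a_7 = floor((15 + 15)/7) = 4.
  m_8 = 7*4 - 15 = 13, d_8 = (239 - 13^2)/7 = 70/7 = 10, a_8 = floor((15 + 13)/10) = 2.
  m_9 = 10*2 - 13 = 7, d_9 = (239 - 7^2)/10 = 190/10 = 19, a_9 = floor((15 + 7)/19) = 1.
  m_10 = 19*1 - 7 = 12, d_10 = (239 - 12^2)/19 = 95/19 = 5, a_10 = floor((15 + 12)/5) = 5.
  m_11 = 5*5 - 12 = 13, d_11 = (239 - 13^2)/5 = 70/5 = 14, a_11 = floor((15 + 13)/14) = 2.
  m_12 = 14*2 - 13 = 15, d_12 = (239 - 15^2)/14 = 14/14 = 1, a_12 = floor((15 + 15)/1) = 30.
  m_13 = 1*30 - 15 = 15, d_13 = (239 - 15^2)/1 = 14/1 = 14: (m_13, d_13) = (m_1, d_1) = (15, 14), so from here the quotients repeat a_1, ..., a_12; the period length is 12.
Hence the expansion of sqrt(239) is a_0 = 15 followed by the repeating block 2, 5, 1, 2, 4, 15, 4, 2, 1, 5, 2, 30 (period 12).

[15; (2, 5, 1, 2, 4, 15, 4, 2, 1, 5, 2, 30)]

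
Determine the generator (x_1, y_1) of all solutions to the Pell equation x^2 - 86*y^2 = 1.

(x, y) = (10405, 1122)

First expand sqrt(86) as a continued fraction. With x_i = (sqrt(86) + m_i)/d_i and (m_0, d_0) = (0, 1): a_0 = floor(sqrt(86)) = 9, since 9^2 = 81 <= 86 < 100 = 10^2.
Iterate m_{i+1} = d_i*a_i - m_i, d_{i+1} = (86 - m_{i+1}^2)/d_i, a_{i+1} = floor((a_0 + m_{i+1})/d_{i+1}):
  m_1 = 1*9 - 0 = 9, d_1 = (86 - 9^2)/1 = 5/1 = 5, a_1 = floor((9 + 9)/5) = 3.
  m_2 = 5*3 - 9 = 6, d_2 = (86 - 6^2)/5 = 50/5 = 10, a_2 = floor((9 + 6)/10) = 1.
  m_3 = 10*1 - 6 = 4, d_3 = (86 - 4^2)/10 = 70/10 = 7, a_3 = floor((9 + 4)/7) = 1.
  m_4 = 7*1 - 4 = 3, d_4 = (86 - 3^2)/7 = 77/7 = 11, a_4 = floor((9 + 3)/11) = 1.
  m_5 = 11*1 - 3 = 8, d_5 = (86 - 8^2)/11 = 22/11 = 2, a_5 = floor((9 + 8)/2) = 8.
  m_6 = 2*8 - 8 = 8, d_6 = (86 - 8^2)/2 = 22/2 = 11, a_6 = floor((9 + 8)/11) = 1.
  m_7 = 11*1 - 8 = 3, d_7 = (86 - 3^2)/11 = 77/11 = 7, a_7 = floor((9 + 3)/7) = 1.
  m_8 = 7*1 - 3 = 4, d_8 = (86 - 4^2)/7 = 70/7 = 10, a_8 = floor((9 + 4)/10) = 1.
  m_9 = 10*1 - 4 = 6, d_9 = (86 - 6^2)/10 = 50/10 = 5, a_9 = floor((9 + 6)/5) = 3.
  m_10 = 5*3 - 6 = 9, d_10 = (86 - 9^2)/5 = 5/5 = 1, a_10 = floor((9 + 9)/1) = 18.
  m_11 = 1*18 - 9 = 9, d_11 = (86 - 9^2)/1 = 5/1 = 5: (m_11, d_11) = (m_1, d_1) = (9, 5), so from here the quotients repeat a_1, ..., a_10; the period length is 10.
So sqrt(86) = [9; (3, 1, 1, 1, 8, 1, 1, 1, 3, 18)] with period length k = 10.
k is even, so the fundamental solution of x^2 - 86y^2 = 1 is (p_{k-1}, q_{k-1}) = (p_9, q_9); compute convergents through index 9.
Convergents (p_i = a_i*p_{i-1} + p_{i-2}, q_i = a_i*q_{i-1} + q_{i-2} with p_{-2}=0, p_{-1}=1, q_{-2}=1, q_{-1}=0):
  i=0: a_0=9, p_0 = 9*1 + 0 = 9, q_0 = 9*0 + 1 = 1.
  i=1: a_1=3, p_1 = 3*9 + 1 = 28, q_1 = 3*1 + 0 = 3.
  i=2: a_2=1, p_2 = 1*28 + 9 = 37, q_2 = 1*3 + 1 = 4.
  i=3: a_3=1, p_3 = 1*37 + 28 = 65, q_3 = 1*4 + 3 = 7.
  i=4: a_4=1, p_4 = 1*65 + 37 = 102, q_4 = 1*7 + 4 = 11.
  i=5: a_5=8, p_5 = 8*102 + 65 = 881, q_5 = 8*11 + 7 = 95.
  i=6: a_6=1, p_6 = 1*881 + 102 = 983, q_6 = 1*95 + 11 = 106.
  i=7: a_7=1, p_7 = 1*983 + 881 = 1864, q_7 = 1*106 + 95 = 201.
  i=8: a_8=1, p_8 = 1*1864 + 983 = 2847, q_8 = 1*201 + 106 = 307.
  i=9: a_9=3, p_9 = 3*2847 + 1864 = 10405, q_9 = 3*307 + 201 = 1122.
Check: 10405^2 - 86*1122^2 = 108264025 - 108264024 = 1, so (x, y) = (10405, 1122) solves the equation, and by the theorem it is the least positive solution.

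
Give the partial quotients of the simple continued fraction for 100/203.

[0; 2, 33, 3]

Run the Euclidean algorithm on 100 and 203; the successive quotients are the partial quotients a_0, a_1, ... (each step inverts the fractional part left over by the previous one):
  100 = 0*203 + 100, so a_0 = 0.
  203 = 2*100 + 3, so a_1 = 2.
  100 = 33*3 + 1, so a_2 = 33.
  3 = 3*1 + 0, so a_3 = 3.
The remainder reaches 0 after 4 divisions, so the expansion has 4 partial quotients, read off in order.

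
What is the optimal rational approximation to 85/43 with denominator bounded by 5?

2/1

Expand x = 85/43 as a continued fraction with the Euclidean algorithm:
  85 = 1*43 + 42, so a_0 = 1.
  43 = 1*42 + 1, so a_1 = 1.
  42 = 42*1 + 0, so a_2 = 42.
so x = [1; 1, 42].
Convergents (p_i = a_i*p_{i-1} + p_{i-2}, q_i = a_i*q_{i-1} + q_{i-2} with p_{-2}=0, p_{-1}=1, q_{-2}=1, q_{-1}=0), until the denominator exceeds 5:
  i=0: a_0=1, p_0 = 1*1 + 0 = 1, q_0 = 1*0 + 1 = 1.
  i=1: a_1=1, p_1 = 1*1 + 1 = 2, q_1 = 1*1 + 0 = 1.
  i=2: a_2=42, p_2 = 42*2 + 1 = 85, q_2 = 42*1 + 1 = 43.
q_2 = 43 > 5, so the last convergent with denominator <= 5 is p_1/q_1 = 2/1.
The closest fraction with denominator <= 5 is either p_1/q_1 or the intermediate fraction (k*p_1 + p_0)/(k*q_1 + q_0) with the largest k >= 1 whose denominator stays <= 5; these approach x as k grows, and every other convergent or intermediate fraction in range is farther away.
Largest k: floor((5 - q_0)/q_1) = floor((5 - 1)/1) = 4.
That gives (4*2 + 1)/(4*1 + 1) = 9/5.
Compare the errors: |x - 2/1| = |85*1 - 2*43|/(43*1) = 1/43, and |x - 9/5| = |85*5 - 9*43|/(43*5) = 38/215.
Cross-multiplying, 1*215 = 215 < 1634 = 38*43, so 1/43 is smaller: the convergent 2/1 is closer to x than 9/5.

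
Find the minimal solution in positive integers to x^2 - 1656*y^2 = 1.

(x, y) = (24335, 598)

First expand sqrt(1656) as a continued fraction. With x_i = (sqrt(1656) + m_i)/d_i and (m_0, d_0) = (0, 1): a_0 = floor(sqrt(1656)) = 40, since 40^2 = 1600 <= 1656 < 1681 = 41^2.
Iterate m_{i+1} = d_i*a_i - m_i, d_{i+1} = (1656 - m_{i+1}^2)/d_i, a_{i+1} = floor((a_0 + m_{i+1})/d_{i+1}):
  m_1 = 1*40 - 0 = 40, d_1 = (1656 - 40^2)/1 = 56/1 = 56, a_1 = floor((40 + 40)/56) = 1.
  m_2 = 56*1 - 40 = 16, d_2 = (1656 - 16^2)/56 = 1400/56 = 25, a_2 = floor((40 + 16)/25) = 2.
  m_3 = 25*2 - 16 = 34, d_3 = (1656 - 34^2)/25 = 500/25 = 20, a_3 = floor((40 + 34)/20) = 3.
  m_4 = 20*3 - 34 = 26, d_4 = (1656 - 26^2)/20 = 980/20 = 49, a_4 = floor((40 + 26)/49) = 1.
  m_5 = 49*1 - 26 = 23, d_5 = (1656 - 23^2)/49 = 1127/49 = 23, a_5 = floor((40 + 23)/23) = 2.
  m_6 = 23*2 - 23 = 23, d_6 = (1656 - 23^2)/23 = 1127/23 = 49, a_6 = floor((40 + 23)/49) = 1.
  m_7 = 49*1 - 23 = 26, d_7 = (1656 - 26^2)/49 = 980/49 = 20, a_7 = floor((40 + 26)/20) = 3.
  m_8 = 20*3 - 26 = 34, d_8 = (1656 - 34^2)/20 = 500/20 = 25, a_8 = floor((40 + 34)/25) = 2.
  m_9 = 25*2 - 34 = 16, d_9 = (1656 - 16^2)/25 = 1400/25 = 56, a_9 = floor((40 + 16)/56) = 1.
  m_10 = 56*1 - 16 = 40, d_10 = (1656 - 40^2)/56 = 56/56 = 1, a_10 = floor((40 + 40)/1) = 80.
  m_11 = 1*80 - 40 = 40, d_11 = (1656 - 40^2)/1 = 56/1 = 56: (m_11, d_11) = (m_1, d_1) = (40, 56), so from here the quotients repeat a_1, ..., a_10; the period length is 10.
So sqrt(1656) = [40; (1, 2, 3, 1, 2, 1, 3, 2, 1, 80)] with period length k = 10.
k is even, so the fundamental solution of x^2 - 1656y^2 = 1 is (p_{k-1}, q_{k-1}) = (p_9, q_9); compute convergents through index 9.
Convergents (p_i = a_i*p_{i-1} + p_{i-2}, q_i = a_i*q_{i-1} + q_{i-2} with p_{-2}=0, p_{-1}=1, q_{-2}=1, q_{-1}=0):
  i=0: a_0=40, p_0 = 40*1 + 0 = 40, q_0 = 40*0 + 1 = 1.
  i=1: a_1=1, p_1 = 1*40 + 1 = 41, q_1 = 1*1 + 0 = 1.
  i=2: a_2=2, p_2 = 2*41 + 40 = 122, q_2 = 2*1 + 1 = 3.
  i=3: a_3=3, p_3 = 3*122 + 41 = 407, q_3 = 3*3 + 1 = 10.
  i=4: a_4=1, p_4 = 1*407 + 122 = 529, q_4 = 1*10 + 3 = 13.
  i=5: a_5=2, p_5 = 2*529 + 407 = 1465, q_5 = 2*13 + 10 = 36.
  i=6: a_6=1, p_6 = 1*1465 + 529 = 1994, q_6 = 1*36 + 13 = 49.
  i=7: a_7=3, p_7 = 3*1994 + 1465 = 7447, q_7 = 3*49 + 36 = 183.
  i=8: a_8=2, p_8 = 2*7447 + 1994 = 16888, q_8 = 2*183 + 49 = 415.
  i=9: a_9=1, p_9 = 1*16888 + 7447 = 24335, q_9 = 1*415 + 183 = 598.
Check: 24335^2 - 1656*598^2 = 592192225 - 592192224 = 1, so (x, y) = (24335, 598) solves the equation, and by the theorem it is the least positive solution.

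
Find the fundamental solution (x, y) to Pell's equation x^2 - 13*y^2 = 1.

First expand sqrt(13) as a continued fraction. With x_i = (sqrt(13) + m_i)/d_i and (m_0, d_0) = (0, 1): a_0 = floor(sqrt(13)) = 3, since 3^2 = 9 <= 13 < 16 = 4^2.
Iterate m_{i+1} = d_i*a_i - m_i, d_{i+1} = (13 - m_{i+1}^2)/d_i, a_{i+1} = floor((a_0 + m_{i+1})/d_{i+1}):
  m_1 = 1*3 - 0 = 3, d_1 = (13 - 3^2)/1 = 4/1 = 4, a_1 = floor((3 + 3)/4) = 1.
  m_2 = 4*1 - 3 = 1, d_2 = (13 - 1^2)/4 = 12/4 = 3, a_2 = floor((3 + 1)/3) = 1.
  m_3 = 3*1 - 1 = 2, d_3 = (13 - 2^2)/3 = 9/3 = 3, a_3 = floor((3 + 2)/3) = 1.
  m_4 = 3*1 - 2 = 1, d_4 = (13 - 1^2)/3 = 12/3 = 4, a_4 = floor((3 + 1)/4) = 1.
  m_5 = 4*1 - 1 = 3, d_5 = (13 - 3^2)/4 = 4/4 = 1, a_5 = floor((3 + 3)/1) = 6.
  m_6 = 1*6 - 3 = 3, d_6 = (13 - 3^2)/1 = 4/1 = 4: (m_6, d_6) = (m_1, d_1) = (3, 4), so from here the quotients repeat a_1, ..., a_5; the period length is 5.
So sqrt(13) = [3; (1, 1, 1, 1, 6)] with period length k = 5.
k is odd, so (p_{k-1}, q_{k-1}) only solves x^2 - 13y^2 = -1 and the fundamental solution of x^2 - 13y^2 = 1 is (p_{2k-1}, q_{2k-1}) = (p_9, q_9); compute convergents through index 9, running through the period twice.
Convergents (p_i = a_i*p_{i-1} + p_{i-2}, q_i = a_i*q_{i-1} + q_{i-2} with p_{-2}=0, p_{-1}=1, q_{-2}=1, q_{-1}=0):
  i=0: a_0=3, p_0 = 3*1 + 0 = 3, q_0 = 3*0 + 1 = 1.
  i=1: a_1=1, p_1 = 1*3 + 1 = 4, q_1 = 1*1 + 0 = 1.
  i=2: a_2=1, p_2 = 1*4 + 3 = 7, q_2 = 1*1 + 1 = 2.
  i=3: a_3=1, p_3 = 1*7 + 4 = 11, q_3 = 1*2 + 1 = 3.
  i=4: a_4=1, p_4 = 1*11 + 7 = 18, q_4 = 1*3 + 2 = 5.
  i=5: a_5=6, p_5 = 6*18 + 11 = 119, q_5 = 6*5 + 3 = 33.
  i=6: a_6=1, p_6 = 1*119 + 18 = 137, q_6 = 1*33 + 5 = 38.
  i=7: a_7=1, p_7 = 1*137 + 119 = 256, q_7 = 1*38 + 33 = 71.
  i=8: a_8=1, p_8 = 1*256 + 137 = 393, q_8 = 1*71 + 38 = 109.
  i=9: a_9=1, p_9 = 1*393 + 256 = 649, q_9 = 1*109 + 71 = 180.
Indeed p_4^2 - 13*q_4^2 = 324 - 325 = -1, not +1.
Check: 649^2 - 13*180^2 = 421201 - 421200 = 1, so (x, y) = (649, 180) solves the equation, and by the theorem it is the least positive solution.

(x, y) = (649, 180)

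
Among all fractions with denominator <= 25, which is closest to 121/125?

Expand x = 121/125 as a continued fraction with the Euclidean algorithm:
  121 = 0*125 + 121, so a_0 = 0.
  125 = 1*121 + 4, so a_1 = 1.
  121 = 30*4 + 1, so a_2 = 30.
  4 = 4*1 + 0, so a_3 = 4.
so x = [0; 1, 30, 4].
Convergents (p_i = a_i*p_{i-1} + p_{i-2}, q_i = a_i*q_{i-1} + q_{i-2} with p_{-2}=0, p_{-1}=1, q_{-2}=1, q_{-1}=0), until the denominator exceeds 25:
  i=0: a_0=0, p_0 = 0*1 + 0 = 0, q_0 = 0*0 + 1 = 1.
  i=1: a_1=1, p_1 = 1*0 + 1 = 1, q_1 = 1*1 + 0 = 1.
  i=2: a_2=30, p_2 = 30*1 + 0 = 30, q_2 = 30*1 + 1 = 31.
q_2 = 31 > 25, so the last convergent with denominator <= 25 is p_1/q_1 = 1/1.
The closest fraction with denominator <= 25 is either p_1/q_1 or the intermediate fraction (k*p_1 + p_0)/(k*q_1 + q_0) with the largest k >= 1 whose denominator stays <= 25; these approach x as k grows, and every other convergent or intermediate fraction in range is farther away.
Largest k: floor((25 - q_0)/q_1) = floor((25 - 1)/1) = 24.
That gives (24*1 + 0)/(24*1 + 1) = 24/25.
Compare the errors: |x - 1/1| = |121*1 - 1*125|/(125*1) = 4/125, and |x - 24/25| = |121*25 - 24*125|/(125*25) = 25/3125.
Cross-multiplying, 25*125 = 3125 < 12500 = 4*3125, so 25/3125 is smaller: the intermediate fraction 24/25 is closer to x than 1/1.

24/25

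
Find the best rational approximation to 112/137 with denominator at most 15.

Expand x = 112/137 as a continued fraction with the Euclidean algorithm:
  112 = 0*137 + 112, so a_0 = 0.
  137 = 1*112 + 25, so a_1 = 1.
  112 = 4*25 + 12, so a_2 = 4.
  25 = 2*12 + 1, so a_3 = 2.
  12 = 12*1 + 0, so a_4 = 12.
so x = [0; 1, 4, 2, 12].
Convergents (p_i = a_i*p_{i-1} + p_{i-2}, q_i = a_i*q_{i-1} + q_{i-2} with p_{-2}=0, p_{-1}=1, q_{-2}=1, q_{-1}=0), until the denominator exceeds 15:
  i=0: a_0=0, p_0 = 0*1 + 0 = 0, q_0 = 0*0 + 1 = 1.
  i=1: a_1=1, p_1 = 1*0 + 1 = 1, q_1 = 1*1 + 0 = 1.
  i=2: a_2=4, p_2 = 4*1 + 0 = 4, q_2 = 4*1 + 1 = 5.
  i=3: a_3=2, p_3 = 2*4 + 1 = 9, q_3 = 2*5 + 1 = 11.
  i=4: a_4=12, p_4 = 12*9 + 4 = 112, q_4 = 12*11 + 5 = 137.
q_4 = 137 > 15, so the last convergent with denominator <= 15 is p_3/q_3 = 9/11.
The closest fraction with denominator <= 15 is either p_3/q_3 or the intermediate fraction (k*p_3 + p_2)/(k*q_3 + q_2) with the largest k >= 1 whose denominator stays <= 15; these approach x as k grows, and every other convergent or intermediate fraction in range is farther away.
Largest k: floor((15 - q_2)/q_3) = floor((15 - 5)/11) = 0.
Since k = 0, no intermediate fraction beyond p_3/q_3 has denominator <= 15, so the convergent 9/11 is the closest (its error is |112*11 - 9*137|/(137*11) = 1/1507).

9/11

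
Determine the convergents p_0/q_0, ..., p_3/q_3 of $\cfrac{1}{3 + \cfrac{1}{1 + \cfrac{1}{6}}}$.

Using the convergent recurrence p_i = a_i*p_{i-1} + p_{i-2}, q_i = a_i*q_{i-1} + q_{i-2} with p_{-2}=0, p_{-1}=1, q_{-2}=1, q_{-1}=0:
  i=0: a_0=0, p_0 = 0*1 + 0 = 0, q_0 = 0*0 + 1 = 1.
  i=1: a_1=3, p_1 = 3*0 + 1 = 1, q_1 = 3*1 + 0 = 3.
  i=2: a_2=1, p_2 = 1*1 + 0 = 1, q_2 = 1*3 + 1 = 4.
  i=3: a_3=6, p_3 = 6*1 + 1 = 7, q_3 = 6*4 + 3 = 27.

0/1, 1/3, 1/4, 7/27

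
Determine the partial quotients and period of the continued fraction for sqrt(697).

Write x_i = (sqrt(697) + m_i)/d_i with (m_0, d_0) = (0, 1). a_0 = floor(sqrt(697)) = 26, since 26^2 = 676 <= 697 < 729 = 27^2.
Iterate m_{i+1} = d_i*a_i - m_i, d_{i+1} = (697 - m_{i+1}^2)/d_i, a_{i+1} = floor((a_0 + m_{i+1})/d_{i+1}):
  m_1 = 1*26 - 0 = 26, d_1 = (697 - 26^2)/1 = 21/1 = 21, a_1 = floor((26 + 26)/21) = 2.
  m_2 = 21*2 - 26 = 16, d_2 = (697 - 16^2)/21 = 441/21 = 21, a_2 = floor((26 + 16)/21) = 2.
  m_3 = 21*2 - 16 = 26, d_3 = (697 - 26^2)/21 = 21/21 = 1, a_3 = floor((26 + 26)/1) = 52.
  m_4 = 1*52 - 26 = 26, d_4 = (697 - 26^2)/1 = 21/1 = 21: (m_4, d_4) = (m_1, d_1) = (26, 21), so from here the quotients repeat a_1, ..., a_3; the period length is 3.
Hence the expansion of sqrt(697) is a_0 = 26 followed by the repeating block 2, 2, 52 (period 3).

[26; (2, 2, 52)]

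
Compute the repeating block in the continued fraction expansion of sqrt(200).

[14; (7, 28)]

Write x_i = (sqrt(200) + m_i)/d_i with (m_0, d_0) = (0, 1). a_0 = floor(sqrt(200)) = 14, since 14^2 = 196 <= 200 < 225 = 15^2.
Iterate m_{i+1} = d_i*a_i - m_i, d_{i+1} = (200 - m_{i+1}^2)/d_i, a_{i+1} = floor((a_0 + m_{i+1})/d_{i+1}):
  m_1 = 1*14 - 0 = 14, d_1 = (200 - 14^2)/1 = 4/1 = 4, a_1 = floor((14 + 14)/4) = 7.
  m_2 = 4*7 - 14 = 14, d_2 = (200 - 14^2)/4 = 4/4 = 1, a_2 = floor((14 + 14)/1) = 28.
  m_3 = 1*28 - 14 = 14, d_3 = (200 - 14^2)/1 = 4/1 = 4: (m_3, d_3) = (m_1, d_1) = (14, 4), so from here the quotients repeat a_1, a_2; the period length is 2.
Hence the expansion of sqrt(200) is a_0 = 14 followed by the repeating block 7, 28 (period 2).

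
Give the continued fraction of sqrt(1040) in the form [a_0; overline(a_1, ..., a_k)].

[32; overline(4, 64)]

Write x_i = (sqrt(1040) + m_i)/d_i with (m_0, d_0) = (0, 1). a_0 = floor(sqrt(1040)) = 32, since 32^2 = 1024 <= 1040 < 1089 = 33^2.
Iterate m_{i+1} = d_i*a_i - m_i, d_{i+1} = (1040 - m_{i+1}^2)/d_i, a_{i+1} = floor((a_0 + m_{i+1})/d_{i+1}):
  m_1 = 1*32 - 0 = 32, d_1 = (1040 - 32^2)/1 = 16/1 = 16, a_1 = floor((32 + 32)/16) = 4.
  m_2 = 16*4 - 32 = 32, d_2 = (1040 - 32^2)/16 = 16/16 = 1, a_2 = floor((32 + 32)/1) = 64.
  m_3 = 1*64 - 32 = 32, d_3 = (1040 - 32^2)/1 = 16/1 = 16: (m_3, d_3) = (m_1, d_1) = (32, 16), so from here the quotients repeat a_1, a_2; the period length is 2.
Hence the expansion of sqrt(1040) is a_0 = 32 followed by the repeating block 4, 64 (period 2).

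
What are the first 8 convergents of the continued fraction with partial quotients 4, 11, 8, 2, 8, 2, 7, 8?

4/1, 45/11, 364/89, 773/189, 6548/1601, 13869/3391, 103631/25338, 842917/206095

Using the convergent recurrence p_i = a_i*p_{i-1} + p_{i-2}, q_i = a_i*q_{i-1} + q_{i-2} with p_{-2}=0, p_{-1}=1, q_{-2}=1, q_{-1}=0:
  i=0: a_0=4, p_0 = 4*1 + 0 = 4, q_0 = 4*0 + 1 = 1.
  i=1: a_1=11, p_1 = 11*4 + 1 = 45, q_1 = 11*1 + 0 = 11.
  i=2: a_2=8, p_2 = 8*45 + 4 = 364, q_2 = 8*11 + 1 = 89.
  i=3: a_3=2, p_3 = 2*364 + 45 = 773, q_3 = 2*89 + 11 = 189.
  i=4: a_4=8, p_4 = 8*773 + 364 = 6548, q_4 = 8*189 + 89 = 1601.
  i=5: a_5=2, p_5 = 2*6548 + 773 = 13869, q_5 = 2*1601 + 189 = 3391.
  i=6: a_6=7, p_6 = 7*13869 + 6548 = 103631, q_6 = 7*3391 + 1601 = 25338.
  i=7: a_7=8, p_7 = 8*103631 + 13869 = 842917, q_7 = 8*25338 + 3391 = 206095.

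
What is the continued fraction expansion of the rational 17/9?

Run the Euclidean algorithm on 17 and 9; the successive quotients are the partial quotients a_0, a_1, ... (each step inverts the fractional part left over by the previous one):
  17 = 1*9 + 8, so a_0 = 1.
  9 = 1*8 + 1, so a_1 = 1.
  8 = 8*1 + 0, so a_2 = 8.
The remainder reaches 0 after 3 divisions, so the expansion has 3 partial quotients, read off in order.

[1; 1, 8]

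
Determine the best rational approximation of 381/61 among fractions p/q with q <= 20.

25/4

Expand x = 381/61 as a continued fraction with the Euclidean algorithm:
  381 = 6*61 + 15, so a_0 = 6.
  61 = 4*15 + 1, so a_1 = 4.
  15 = 15*1 + 0, so a_2 = 15.
so x = [6; 4, 15].
Convergents (p_i = a_i*p_{i-1} + p_{i-2}, q_i = a_i*q_{i-1} + q_{i-2} with p_{-2}=0, p_{-1}=1, q_{-2}=1, q_{-1}=0), until the denominator exceeds 20:
  i=0: a_0=6, p_0 = 6*1 + 0 = 6, q_0 = 6*0 + 1 = 1.
  i=1: a_1=4, p_1 = 4*6 + 1 = 25, q_1 = 4*1 + 0 = 4.
  i=2: a_2=15, p_2 = 15*25 + 6 = 381, q_2 = 15*4 + 1 = 61.
q_2 = 61 > 20, so the last convergent with denominator <= 20 is p_1/q_1 = 25/4.
The closest fraction with denominator <= 20 is either p_1/q_1 or the intermediate fraction (k*p_1 + p_0)/(k*q_1 + q_0) with the largest k >= 1 whose denominator stays <= 20; these approach x as k grows, and every other convergent or intermediate fraction in range is farther away.
Largest k: floor((20 - q_0)/q_1) = floor((20 - 1)/4) = 4.
That gives (4*25 + 6)/(4*4 + 1) = 106/17.
Compare the errors: |x - 25/4| = |381*4 - 25*61|/(61*4) = 1/244, and |x - 106/17| = |381*17 - 106*61|/(61*17) = 11/1037.
Cross-multiplying, 1*1037 = 1037 < 2684 = 11*244, so 1/244 is smaller: the convergent 25/4 is closer to x than 106/17.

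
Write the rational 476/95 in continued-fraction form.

Run the Euclidean algorithm on 476 and 95; the successive quotients are the partial quotients a_0, a_1, ... (each step inverts the fractional part left over by the previous one):
  476 = 5*95 + 1, so a_0 = 5.
  95 = 95*1 + 0, so a_1 = 95.
The remainder reaches 0 after 2 divisions, so the expansion has 2 partial quotients, read off in order.

[5; 95]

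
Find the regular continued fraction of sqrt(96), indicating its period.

Write x_i = (sqrt(96) + m_i)/d_i with (m_0, d_0) = (0, 1). a_0 = floor(sqrt(96)) = 9, since 9^2 = 81 <= 96 < 100 = 10^2.
Iterate m_{i+1} = d_i*a_i - m_i, d_{i+1} = (96 - m_{i+1}^2)/d_i, a_{i+1} = floor((a_0 + m_{i+1})/d_{i+1}):
  m_1 = 1*9 - 0 = 9, d_1 = (96 - 9^2)/1 = 15/1 = 15, a_1 = floor((9 + 9)/15) = 1.
  m_2 = 15*1 - 9 = 6, d_2 = (96 - 6^2)/15 = 60/15 = 4, a_2 = floor((9 + 6)/4) = 3.
  m_3 = 4*3 - 6 = 6, d_3 = (96 - 6^2)/4 = 60/4 = 15, a_3 = floor((9 + 6)/15) = 1.
  m_4 = 15*1 - 6 = 9, d_4 = (96 - 9^2)/15 = 15/15 = 1, a_4 = floor((9 + 9)/1) = 18.
  m_5 = 1*18 - 9 = 9, d_5 = (96 - 9^2)/1 = 15/1 = 15: (m_5, d_5) = (m_1, d_1) = (9, 15), so from here the quotients repeat a_1, ..., a_4; the period length is 4.
Hence the expansion of sqrt(96) is a_0 = 9 followed by the repeating block 1, 3, 1, 18 (period 4).

[9; (1, 3, 1, 18)]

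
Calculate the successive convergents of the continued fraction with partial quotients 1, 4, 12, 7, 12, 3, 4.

Using the convergent recurrence p_i = a_i*p_{i-1} + p_{i-2}, q_i = a_i*q_{i-1} + q_{i-2} with p_{-2}=0, p_{-1}=1, q_{-2}=1, q_{-1}=0:
  i=0: a_0=1, p_0 = 1*1 + 0 = 1, q_0 = 1*0 + 1 = 1.
  i=1: a_1=4, p_1 = 4*1 + 1 = 5, q_1 = 4*1 + 0 = 4.
  i=2: a_2=12, p_2 = 12*5 + 1 = 61, q_2 = 12*4 + 1 = 49.
  i=3: a_3=7, p_3 = 7*61 + 5 = 432, q_3 = 7*49 + 4 = 347.
  i=4: a_4=12, p_4 = 12*432 + 61 = 5245, q_4 = 12*347 + 49 = 4213.
  i=5: a_5=3, p_5 = 3*5245 + 432 = 16167, q_5 = 3*4213 + 347 = 12986.
  i=6: a_6=4, p_6 = 4*16167 + 5245 = 69913, q_6 = 4*12986 + 4213 = 56157.

1/1, 5/4, 61/49, 432/347, 5245/4213, 16167/12986, 69913/56157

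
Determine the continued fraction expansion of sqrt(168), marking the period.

Write x_i = (sqrt(168) + m_i)/d_i with (m_0, d_0) = (0, 1). a_0 = floor(sqrt(168)) = 12, since 12^2 = 144 <= 168 < 169 = 13^2.
Iterate m_{i+1} = d_i*a_i - m_i, d_{i+1} = (168 - m_{i+1}^2)/d_i, a_{i+1} = floor((a_0 + m_{i+1})/d_{i+1}):
  m_1 = 1*12 - 0 = 12, d_1 = (168 - 12^2)/1 = 24/1 = 24, a_1 = floor((12 + 12)/24) = 1.
  m_2 = 24*1 - 12 = 12, d_2 = (168 - 12^2)/24 = 24/24 = 1, a_2 = floor((12 + 12)/1) = 24.
  m_3 = 1*24 - 12 = 12, d_3 = (168 - 12^2)/1 = 24/1 = 24: (m_3, d_3) = (m_1, d_1) = (12, 24), so from here the quotients repeat a_1, a_2; the period length is 2.
Hence the expansion of sqrt(168) is a_0 = 12 followed by the repeating block 1, 24 (period 2).

[12; (1, 24)]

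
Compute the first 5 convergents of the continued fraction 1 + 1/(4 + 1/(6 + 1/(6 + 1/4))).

1/1, 5/4, 31/25, 191/154, 795/641

Using the convergent recurrence p_i = a_i*p_{i-1} + p_{i-2}, q_i = a_i*q_{i-1} + q_{i-2} with p_{-2}=0, p_{-1}=1, q_{-2}=1, q_{-1}=0:
  i=0: a_0=1, p_0 = 1*1 + 0 = 1, q_0 = 1*0 + 1 = 1.
  i=1: a_1=4, p_1 = 4*1 + 1 = 5, q_1 = 4*1 + 0 = 4.
  i=2: a_2=6, p_2 = 6*5 + 1 = 31, q_2 = 6*4 + 1 = 25.
  i=3: a_3=6, p_3 = 6*31 + 5 = 191, q_3 = 6*25 + 4 = 154.
  i=4: a_4=4, p_4 = 4*191 + 31 = 795, q_4 = 4*154 + 25 = 641.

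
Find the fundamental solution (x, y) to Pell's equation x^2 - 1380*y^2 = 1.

First expand sqrt(1380) as a continued fraction. With x_i = (sqrt(1380) + m_i)/d_i and (m_0, d_0) = (0, 1): a_0 = floor(sqrt(1380)) = 37, since 37^2 = 1369 <= 1380 < 1444 = 38^2.
Iterate m_{i+1} = d_i*a_i - m_i, d_{i+1} = (1380 - m_{i+1}^2)/d_i, a_{i+1} = floor((a_0 + m_{i+1})/d_{i+1}):
  m_1 = 1*37 - 0 = 37, d_1 = (1380 - 37^2)/1 = 11/1 = 11, a_1 = floor((37 + 37)/11) = 6.
  m_2 = 11*6 - 37 = 29, d_2 = (1380 - 29^2)/11 = 539/11 = 49, a_2 = floor((37 + 29)/49) = 1.
  m_3 = 49*1 - 29 = 20, d_3 = (1380 - 20^2)/49 = 980/49 = 20, a_3 = floor((37 + 20)/20) = 2.
  m_4 = 20*2 - 20 = 20, d_4 = (1380 - 20^2)/20 = 980/20 = 49, a_4 = floor((37 + 20)/49) = 1.
  m_5 = 49*1 - 20 = 29, d_5 = (1380 - 29^2)/49 = 539/49 = 11, a_5 = floor((37 + 29)/11) = 6.
  m_6 = 11*6 - 29 = 37, d_6 = (1380 - 37^2)/11 = 11/11 = 1, a_6 = floor((37 + 37)/1) = 74.
  m_7 = 1*74 - 37 = 37, d_7 = (1380 - 37^2)/1 = 11/1 = 11: (m_7, d_7) = (m_1, d_1) = (37, 11), so from here the quotients repeat a_1, ..., a_6; the period length is 6.
So sqrt(1380) = [37; (6, 1, 2, 1, 6, 74)] with period length k = 6.
k is even, so the fundamental solution of x^2 - 1380y^2 = 1 is (p_{k-1}, q_{k-1}) = (p_5, q_5); compute convergents through index 5.
Convergents (p_i = a_i*p_{i-1} + p_{i-2}, q_i = a_i*q_{i-1} + q_{i-2} with p_{-2}=0, p_{-1}=1, q_{-2}=1, q_{-1}=0):
  i=0: a_0=37, p_0 = 37*1 + 0 = 37, q_0 = 37*0 + 1 = 1.
  i=1: a_1=6, p_1 = 6*37 + 1 = 223, q_1 = 6*1 + 0 = 6.
  i=2: a_2=1, p_2 = 1*223 + 37 = 260, q_2 = 1*6 + 1 = 7.
  i=3: a_3=2, p_3 = 2*260 + 223 = 743, q_3 = 2*7 + 6 = 20.
  i=4: a_4=1, p_4 = 1*743 + 260 = 1003, q_4 = 1*20 + 7 = 27.
  i=5: a_5=6, p_5 = 6*1003 + 743 = 6761, q_5 = 6*27 + 20 = 182.
Check: 6761^2 - 1380*182^2 = 45711121 - 45711120 = 1, so (x, y) = (6761, 182) solves the equation, and by the theorem it is the least positive solution.

(x, y) = (6761, 182)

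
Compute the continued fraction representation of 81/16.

[5; 16]

Run the Euclidean algorithm on 81 and 16; the successive quotients are the partial quotients a_0, a_1, ... (each step inverts the fractional part left over by the previous one):
  81 = 5*16 + 1, so a_0 = 5.
  16 = 16*1 + 0, so a_1 = 16.
The remainder reaches 0 after 2 divisions, so the expansion has 2 partial quotients, read off in order.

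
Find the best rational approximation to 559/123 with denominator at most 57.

50/11

Expand x = 559/123 as a continued fraction with the Euclidean algorithm:
  559 = 4*123 + 67, so a_0 = 4.
  123 = 1*67 + 56, so a_1 = 1.
  67 = 1*56 + 11, so a_2 = 1.
  56 = 5*11 + 1, so a_3 = 5.
  11 = 11*1 + 0, so a_4 = 11.
so x = [4; 1, 1, 5, 11].
Convergents (p_i = a_i*p_{i-1} + p_{i-2}, q_i = a_i*q_{i-1} + q_{i-2} with p_{-2}=0, p_{-1}=1, q_{-2}=1, q_{-1}=0), until the denominator exceeds 57:
  i=0: a_0=4, p_0 = 4*1 + 0 = 4, q_0 = 4*0 + 1 = 1.
  i=1: a_1=1, p_1 = 1*4 + 1 = 5, q_1 = 1*1 + 0 = 1.
  i=2: a_2=1, p_2 = 1*5 + 4 = 9, q_2 = 1*1 + 1 = 2.
  i=3: a_3=5, p_3 = 5*9 + 5 = 50, q_3 = 5*2 + 1 = 11.
  i=4: a_4=11, p_4 = 11*50 + 9 = 559, q_4 = 11*11 + 2 = 123.
q_4 = 123 > 57, so the last convergent with denominator <= 57 is p_3/q_3 = 50/11.
The closest fraction with denominator <= 57 is either p_3/q_3 or the intermediate fraction (k*p_3 + p_2)/(k*q_3 + q_2) with the largest k >= 1 whose denominator stays <= 57; these approach x as k grows, and every other convergent or intermediate fraction in range is farther away.
Largest k: floor((57 - q_2)/q_3) = floor((57 - 2)/11) = 5.
That gives (5*50 + 9)/(5*11 + 2) = 259/57.
Compare the errors: |x - 50/11| = |559*11 - 50*123|/(123*11) = 1/1353, and |x - 259/57| = |559*57 - 259*123|/(123*57) = 6/7011.
Cross-multiplying, 1*7011 = 7011 < 8118 = 6*1353, so 1/1353 is smaller: the convergent 50/11 is closer to x than 259/57.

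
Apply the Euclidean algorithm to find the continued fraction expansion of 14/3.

Run the Euclidean algorithm on 14 and 3; the successive quotients are the partial quotients a_0, a_1, ... (each step inverts the fractional part left over by the previous one):
  14 = 4*3 + 2, so a_0 = 4.
  3 = 1*2 + 1, so a_1 = 1.
  2 = 2*1 + 0, so a_2 = 2.
The remainder reaches 0 after 3 divisions, so the expansion has 3 partial quotients, read off in order.

[4; 1, 2]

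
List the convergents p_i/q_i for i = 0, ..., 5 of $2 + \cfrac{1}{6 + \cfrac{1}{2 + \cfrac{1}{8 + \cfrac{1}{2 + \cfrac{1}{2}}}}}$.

Using the convergent recurrence p_i = a_i*p_{i-1} + p_{i-2}, q_i = a_i*q_{i-1} + q_{i-2} with p_{-2}=0, p_{-1}=1, q_{-2}=1, q_{-1}=0:
  i=0: a_0=2, p_0 = 2*1 + 0 = 2, q_0 = 2*0 + 1 = 1.
  i=1: a_1=6, p_1 = 6*2 + 1 = 13, q_1 = 6*1 + 0 = 6.
  i=2: a_2=2, p_2 = 2*13 + 2 = 28, q_2 = 2*6 + 1 = 13.
  i=3: a_3=8, p_3 = 8*28 + 13 = 237, q_3 = 8*13 + 6 = 110.
  i=4: a_4=2, p_4 = 2*237 + 28 = 502, q_4 = 2*110 + 13 = 233.
  i=5: a_5=2, p_5 = 2*502 + 237 = 1241, q_5 = 2*233 + 110 = 576.

2/1, 13/6, 28/13, 237/110, 502/233, 1241/576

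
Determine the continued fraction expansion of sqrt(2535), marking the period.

Write x_i = (sqrt(2535) + m_i)/d_i with (m_0, d_0) = (0, 1). a_0 = floor(sqrt(2535)) = 50, since 50^2 = 2500 <= 2535 < 2601 = 51^2.
Iterate m_{i+1} = d_i*a_i - m_i, d_{i+1} = (2535 - m_{i+1}^2)/d_i, a_{i+1} = floor((a_0 + m_{i+1})/d_{i+1}):
  m_1 = 1*50 - 0 = 50, d_1 = (2535 - 50^2)/1 = 35/1 = 35, a_1 = floor((50 + 50)/35) = 2.
  m_2 = 35*2 - 50 = 20, d_2 = (2535 - 20^2)/35 = 2135/35 = 61, a_2 = floor((50 + 20)/61) = 1.
  m_3 = 61*1 - 20 = 41, d_3 = (2535 - 41^2)/61 = 854/61 = 14, a_3 = floor((50 + 41)/14) = 6.
  m_4 = 14*6 - 41 = 43, d_4 = (2535 - 43^2)/14 = 686/14 = 49, a_4 = floor((50 + 43)/49) = 1.
  m_5 = 49*1 - 43 = 6, d_5 = (2535 - 6^2)/49 = 2499/49 = 51, a_5 = floor((50 + 6)/51) = 1.
  m_6 = 51*1 - 6 = 45, d_6 = (2535 - 45^2)/51 = 510/51 = 10, a_6 = floor((50 + 45)/10) = 9.
  m_7 = 10*9 - 45 = 45, d_7 = (2535 - 45^2)/10 = 510/10 = 51, a_7 = floor((50 + 45)/51) = 1.
  m_8 = 51*1 - 45 = 6, d_8 = (2535 - 6^2)/51 = 2499/51 = 49, a_8 = floor((50 + 6)/49) = 1.
  m_9 = 49*1 - 6 = 43, d_9 = (2535 - 43^2)/49 = 686/49 = 14, a_9 = floor((50 + 43)/14) = 6.
  m_10 = 14*6 - 43 = 41, d_10 = (2535 - 41^2)/14 = 854/14 = 61, a_10 = floor((50 + 41)/61) = 1.
  m_11 = 61*1 - 41 = 20, d_11 = (2535 - 20^2)/61 = 2135/61 = 35, a_11 = floor((50 + 20)/35) = 2.
  m_12 = 35*2 - 20 = 50, d_12 = (2535 - 50^2)/35 = 35/35 = 1, a_12 = floor((50 + 50)/1) = 100.
  m_13 = 1*100 - 50 = 50, d_13 = (2535 - 50^2)/1 = 35/1 = 35: (m_13, d_13) = (m_1, d_1) = (50, 35), so from here the quotients repeat a_1, ..., a_12; the period length is 12.
Hence the expansion of sqrt(2535) is a_0 = 50 followed by the repeating block 2, 1, 6, 1, 1, 9, 1, 1, 6, 1, 2, 100 (period 12).

[50; (2, 1, 6, 1, 1, 9, 1, 1, 6, 1, 2, 100)]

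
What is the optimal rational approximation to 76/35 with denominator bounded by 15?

13/6

Expand x = 76/35 as a continued fraction with the Euclidean algorithm:
  76 = 2*35 + 6, so a_0 = 2.
  35 = 5*6 + 5, so a_1 = 5.
  6 = 1*5 + 1, so a_2 = 1.
  5 = 5*1 + 0, so a_3 = 5.
so x = [2; 5, 1, 5].
Convergents (p_i = a_i*p_{i-1} + p_{i-2}, q_i = a_i*q_{i-1} + q_{i-2} with p_{-2}=0, p_{-1}=1, q_{-2}=1, q_{-1}=0), until the denominator exceeds 15:
  i=0: a_0=2, p_0 = 2*1 + 0 = 2, q_0 = 2*0 + 1 = 1.
  i=1: a_1=5, p_1 = 5*2 + 1 = 11, q_1 = 5*1 + 0 = 5.
  i=2: a_2=1, p_2 = 1*11 + 2 = 13, q_2 = 1*5 + 1 = 6.
  i=3: a_3=5, p_3 = 5*13 + 11 = 76, q_3 = 5*6 + 5 = 35.
q_3 = 35 > 15, so the last convergent with denominator <= 15 is p_2/q_2 = 13/6.
The closest fraction with denominator <= 15 is either p_2/q_2 or the intermediate fraction (k*p_2 + p_1)/(k*q_2 + q_1) with the largest k >= 1 whose denominator stays <= 15; these approach x as k grows, and every other convergent or intermediate fraction in range is farther away.
Largest k: floor((15 - q_1)/q_2) = floor((15 - 5)/6) = 1.
That gives (1*13 + 11)/(1*6 + 5) = 24/11.
Compare the errors: |x - 13/6| = |76*6 - 13*35|/(35*6) = 1/210, and |x - 24/11| = |76*11 - 24*35|/(35*11) = 4/385.
Cross-multiplying, 1*385 = 385 < 840 = 4*210, so 1/210 is smaller: the convergent 13/6 is closer to x than 24/11.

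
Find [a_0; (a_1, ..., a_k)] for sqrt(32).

Write x_i = (sqrt(32) + m_i)/d_i with (m_0, d_0) = (0, 1). a_0 = floor(sqrt(32)) = 5, since 5^2 = 25 <= 32 < 36 = 6^2.
Iterate m_{i+1} = d_i*a_i - m_i, d_{i+1} = (32 - m_{i+1}^2)/d_i, a_{i+1} = floor((a_0 + m_{i+1})/d_{i+1}):
  m_1 = 1*5 - 0 = 5, d_1 = (32 - 5^2)/1 = 7/1 = 7, a_1 = floor((5 + 5)/7) = 1.
  m_2 = 7*1 - 5 = 2, d_2 = (32 - 2^2)/7 = 28/7 = 4, a_2 = floor((5 + 2)/4) = 1.
  m_3 = 4*1 - 2 = 2, d_3 = (32 - 2^2)/4 = 28/4 = 7, a_3 = floor((5 + 2)/7) = 1.
  m_4 = 7*1 - 2 = 5, d_4 = (32 - 5^2)/7 = 7/7 = 1, a_4 = floor((5 + 5)/1) = 10.
  m_5 = 1*10 - 5 = 5, d_5 = (32 - 5^2)/1 = 7/1 = 7: (m_5, d_5) = (m_1, d_1) = (5, 7), so from here the quotients repeat a_1, ..., a_4; the period length is 4.
Hence the expansion of sqrt(32) is a_0 = 5 followed by the repeating block 1, 1, 1, 10 (period 4).

[5; (1, 1, 1, 10)]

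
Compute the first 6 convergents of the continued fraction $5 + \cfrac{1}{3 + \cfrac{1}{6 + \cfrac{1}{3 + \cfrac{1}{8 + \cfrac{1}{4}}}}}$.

5/1, 16/3, 101/19, 319/60, 2653/499, 10931/2056

Using the convergent recurrence p_i = a_i*p_{i-1} + p_{i-2}, q_i = a_i*q_{i-1} + q_{i-2} with p_{-2}=0, p_{-1}=1, q_{-2}=1, q_{-1}=0:
  i=0: a_0=5, p_0 = 5*1 + 0 = 5, q_0 = 5*0 + 1 = 1.
  i=1: a_1=3, p_1 = 3*5 + 1 = 16, q_1 = 3*1 + 0 = 3.
  i=2: a_2=6, p_2 = 6*16 + 5 = 101, q_2 = 6*3 + 1 = 19.
  i=3: a_3=3, p_3 = 3*101 + 16 = 319, q_3 = 3*19 + 3 = 60.
  i=4: a_4=8, p_4 = 8*319 + 101 = 2653, q_4 = 8*60 + 19 = 499.
  i=5: a_5=4, p_5 = 4*2653 + 319 = 10931, q_5 = 4*499 + 60 = 2056.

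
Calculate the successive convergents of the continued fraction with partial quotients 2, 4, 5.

2/1, 9/4, 47/21

Using the convergent recurrence p_i = a_i*p_{i-1} + p_{i-2}, q_i = a_i*q_{i-1} + q_{i-2} with p_{-2}=0, p_{-1}=1, q_{-2}=1, q_{-1}=0:
  i=0: a_0=2, p_0 = 2*1 + 0 = 2, q_0 = 2*0 + 1 = 1.
  i=1: a_1=4, p_1 = 4*2 + 1 = 9, q_1 = 4*1 + 0 = 4.
  i=2: a_2=5, p_2 = 5*9 + 2 = 47, q_2 = 5*4 + 1 = 21.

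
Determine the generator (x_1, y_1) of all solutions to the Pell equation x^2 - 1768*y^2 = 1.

(x, y) = (883, 21)

First expand sqrt(1768) as a continued fraction. With x_i = (sqrt(1768) + m_i)/d_i and (m_0, d_0) = (0, 1): a_0 = floor(sqrt(1768)) = 42, since 42^2 = 1764 <= 1768 < 1849 = 43^2.
Iterate m_{i+1} = d_i*a_i - m_i, d_{i+1} = (1768 - m_{i+1}^2)/d_i, a_{i+1} = floor((a_0 + m_{i+1})/d_{i+1}):
  m_1 = 1*42 - 0 = 42, d_1 = (1768 - 42^2)/1 = 4/1 = 4, a_1 = floor((42 + 42)/4) = 21.
  m_2 = 4*21 - 42 = 42, d_2 = (1768 - 42^2)/4 = 4/4 = 1, a_2 = floor((42 + 42)/1) = 84.
  m_3 = 1*84 - 42 = 42, d_3 = (1768 - 42^2)/1 = 4/1 = 4: (m_3, d_3) = (m_1, d_1) = (42, 4), so from here the quotients repeat a_1, a_2; the period length is 2.
So sqrt(1768) = [42; (21, 84)] with period length k = 2.
k is even, so the fundamental solution of x^2 - 1768y^2 = 1 is (p_{k-1}, q_{k-1}) = (p_1, q_1); compute convergents through index 1.
Convergents (p_i = a_i*p_{i-1} + p_{i-2}, q_i = a_i*q_{i-1} + q_{i-2} with p_{-2}=0, p_{-1}=1, q_{-2}=1, q_{-1}=0):
  i=0: a_0=42, p_0 = 42*1 + 0 = 42, q_0 = 42*0 + 1 = 1.
  i=1: a_1=21, p_1 = 21*42 + 1 = 883, q_1 = 21*1 + 0 = 21.
Check: 883^2 - 1768*21^2 = 779689 - 779688 = 1, so (x, y) = (883, 21) solves the equation, and by the theorem it is the least positive solution.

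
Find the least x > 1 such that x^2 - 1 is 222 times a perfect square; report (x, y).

(x, y) = (149, 10)

First expand sqrt(222) as a continued fraction. With x_i = (sqrt(222) + m_i)/d_i and (m_0, d_0) = (0, 1): a_0 = floor(sqrt(222)) = 14, since 14^2 = 196 <= 222 < 225 = 15^2.
Iterate m_{i+1} = d_i*a_i - m_i, d_{i+1} = (222 - m_{i+1}^2)/d_i, a_{i+1} = floor((a_0 + m_{i+1})/d_{i+1}):
  m_1 = 1*14 - 0 = 14, d_1 = (222 - 14^2)/1 = 26/1 = 26, a_1 = floor((14 + 14)/26) = 1.
  m_2 = 26*1 - 14 = 12, d_2 = (222 - 12^2)/26 = 78/26 = 3, a_2 = floor((14 + 12)/3) = 8.
  m_3 = 3*8 - 12 = 12, d_3 = (222 - 12^2)/3 = 78/3 = 26, a_3 = floor((14 + 12)/26) = 1.
  m_4 = 26*1 - 12 = 14, d_4 = (222 - 14^2)/26 = 26/26 = 1, a_4 = floor((14 + 14)/1) = 28.
  m_5 = 1*28 - 14 = 14, d_5 = (222 - 14^2)/1 = 26/1 = 26: (m_5, d_5) = (m_1, d_1) = (14, 26), so from here the quotients repeat a_1, ..., a_4; the period length is 4.
So sqrt(222) = [14; (1, 8, 1, 28)] with period length k = 4.
k is even, so the fundamental solution of x^2 - 222y^2 = 1 is (p_{k-1}, q_{k-1}) = (p_3, q_3); compute convergents through index 3.
Convergents (p_i = a_i*p_{i-1} + p_{i-2}, q_i = a_i*q_{i-1} + q_{i-2} with p_{-2}=0, p_{-1}=1, q_{-2}=1, q_{-1}=0):
  i=0: a_0=14, p_0 = 14*1 + 0 = 14, q_0 = 14*0 + 1 = 1.
  i=1: a_1=1, p_1 = 1*14 + 1 = 15, q_1 = 1*1 + 0 = 1.
  i=2: a_2=8, p_2 = 8*15 + 14 = 134, q_2 = 8*1 + 1 = 9.
  i=3: a_3=1, p_3 = 1*134 + 15 = 149, q_3 = 1*9 + 1 = 10.
Check: 149^2 - 222*10^2 = 22201 - 22200 = 1, so (x, y) = (149, 10) solves the equation, and by the theorem it is the least positive solution.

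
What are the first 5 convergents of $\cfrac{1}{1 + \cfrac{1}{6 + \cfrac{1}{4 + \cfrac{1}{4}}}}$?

0/1, 1/1, 6/7, 25/29, 106/123

Using the convergent recurrence p_i = a_i*p_{i-1} + p_{i-2}, q_i = a_i*q_{i-1} + q_{i-2} with p_{-2}=0, p_{-1}=1, q_{-2}=1, q_{-1}=0:
  i=0: a_0=0, p_0 = 0*1 + 0 = 0, q_0 = 0*0 + 1 = 1.
  i=1: a_1=1, p_1 = 1*0 + 1 = 1, q_1 = 1*1 + 0 = 1.
  i=2: a_2=6, p_2 = 6*1 + 0 = 6, q_2 = 6*1 + 1 = 7.
  i=3: a_3=4, p_3 = 4*6 + 1 = 25, q_3 = 4*7 + 1 = 29.
  i=4: a_4=4, p_4 = 4*25 + 6 = 106, q_4 = 4*29 + 7 = 123.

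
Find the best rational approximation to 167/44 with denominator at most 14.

19/5

Expand x = 167/44 as a continued fraction with the Euclidean algorithm:
  167 = 3*44 + 35, so a_0 = 3.
  44 = 1*35 + 9, so a_1 = 1.
  35 = 3*9 + 8, so a_2 = 3.
  9 = 1*8 + 1, so a_3 = 1.
  8 = 8*1 + 0, so a_4 = 8.
so x = [3; 1, 3, 1, 8].
Convergents (p_i = a_i*p_{i-1} + p_{i-2}, q_i = a_i*q_{i-1} + q_{i-2} with p_{-2}=0, p_{-1}=1, q_{-2}=1, q_{-1}=0), until the denominator exceeds 14:
  i=0: a_0=3, p_0 = 3*1 + 0 = 3, q_0 = 3*0 + 1 = 1.
  i=1: a_1=1, p_1 = 1*3 + 1 = 4, q_1 = 1*1 + 0 = 1.
  i=2: a_2=3, p_2 = 3*4 + 3 = 15, q_2 = 3*1 + 1 = 4.
  i=3: a_3=1, p_3 = 1*15 + 4 = 19, q_3 = 1*4 + 1 = 5.
  i=4: a_4=8, p_4 = 8*19 + 15 = 167, q_4 = 8*5 + 4 = 44.
q_4 = 44 > 14, so the last convergent with denominator <= 14 is p_3/q_3 = 19/5.
The closest fraction with denominator <= 14 is either p_3/q_3 or the intermediate fraction (k*p_3 + p_2)/(k*q_3 + q_2) with the largest k >= 1 whose denominator stays <= 14; these approach x as k grows, and every other convergent or intermediate fraction in range is farther away.
Largest k: floor((14 - q_2)/q_3) = floor((14 - 4)/5) = 2.
That gives (2*19 + 15)/(2*5 + 4) = 53/14.
Compare the errors: |x - 19/5| = |167*5 - 19*44|/(44*5) = 1/220, and |x - 53/14| = |167*14 - 53*44|/(44*14) = 6/616.
Cross-multiplying, 1*616 = 616 < 1320 = 6*220, so 1/220 is smaller: the convergent 19/5 is closer to x than 53/14.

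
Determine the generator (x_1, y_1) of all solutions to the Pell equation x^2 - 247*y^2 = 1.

(x, y) = (85292, 5427)

First expand sqrt(247) as a continued fraction. With x_i = (sqrt(247) + m_i)/d_i and (m_0, d_0) = (0, 1): a_0 = floor(sqrt(247)) = 15, since 15^2 = 225 <= 247 < 256 = 16^2.
Iterate m_{i+1} = d_i*a_i - m_i, d_{i+1} = (247 - m_{i+1}^2)/d_i, a_{i+1} = floor((a_0 + m_{i+1})/d_{i+1}):
  m_1 = 1*15 - 0 = 15, d_1 = (247 - 15^2)/1 = 22/1 = 22, a_1 = floor((15 + 15)/22) = 1.
  m_2 = 22*1 - 15 = 7, d_2 = (247 - 7^2)/22 = 198/22 = 9, a_2 = floor((15 + 7)/9) = 2.
  m_3 = 9*2 - 7 = 11, d_3 = (247 - 11^2)/9 = 126/9 = 14, a_3 = floor((15 + 11)/14) = 1.
  m_4 = 14*1 - 11 = 3, d_4 = (247 - 3^2)/14 = 238/14 = 17, a_4 = floor((15 + 3)/17) = 1.
  m_5 = 17*1 - 3 = 14, d_5 = (247 - 14^2)/17 = 51/17 = 3, a_5 = floor((15 + 14)/3) = 9.
  m_6 = 3*9 - 14 = 13, d_6 = (247 - 13^2)/3 = 78/3 = 26, a_6 = floor((15 + 13)/26) = 1.
  m_7 = 26*1 - 13 = 13, d_7 = (247 - 13^2)/26 = 78/26 = 3, a_7 = floor((15 + 13)/3) = 9.
  m_8 = 3*9 - 13 = 14, d_8 = (247 - 14^2)/3 = 51/3 = 17, a_8 = floor((15 + 14)/17) = 1.
  m_9 = 17*1 - 14 = 3, d_9 = (247 - 3^2)/17 = 238/17 = 14, a_9 = floor((15 + 3)/14) = 1.
  m_10 = 14*1 - 3 = 11, d_10 = (247 - 11^2)/14 = 126/14 = 9, a_10 = floor((15 + 11)/9) = 2.
  m_11 = 9*2 - 11 = 7, d_11 = (247 - 7^2)/9 = 198/9 = 22, a_11 = floor((15 + 7)/22) = 1.
  m_12 = 22*1 - 7 = 15, d_12 = (247 - 15^2)/22 = 22/22 = 1, a_12 = floor((15 + 15)/1) = 30.
  m_13 = 1*30 - 15 = 15, d_13 = (247 - 15^2)/1 = 22/1 = 22: (m_13, d_13) = (m_1, d_1) = (15, 22), so from here the quotients repeat a_1, ..., a_12; the period length is 12.
So sqrt(247) = [15; (1, 2, 1, 1, 9, 1, 9, 1, 1, 2, 1, 30)] with period length k = 12.
k is even, so the fundamental solution of x^2 - 247y^2 = 1 is (p_{k-1}, q_{k-1}) = (p_11, q_11); compute convergents through index 11.
Convergents (p_i = a_i*p_{i-1} + p_{i-2}, q_i = a_i*q_{i-1} + q_{i-2} with p_{-2}=0, p_{-1}=1, q_{-2}=1, q_{-1}=0):
  i=0: a_0=15, p_0 = 15*1 + 0 = 15, q_0 = 15*0 + 1 = 1.
  i=1: a_1=1, p_1 = 1*15 + 1 = 16, q_1 = 1*1 + 0 = 1.
  i=2: a_2=2, p_2 = 2*16 + 15 = 47, q_2 = 2*1 + 1 = 3.
  i=3: a_3=1, p_3 = 1*47 + 16 = 63, q_3 = 1*3 + 1 = 4.
  i=4: a_4=1, p_4 = 1*63 + 47 = 110, q_4 = 1*4 + 3 = 7.
  i=5: a_5=9, p_5 = 9*110 + 63 = 1053, q_5 = 9*7 + 4 = 67.
  i=6: a_6=1, p_6 = 1*1053 + 110 = 1163, q_6 = 1*67 + 7 = 74.
  i=7: a_7=9, p_7 = 9*1163 + 1053 = 11520, q_7 = 9*74 + 67 = 733.
  i=8: a_8=1, p_8 = 1*11520 + 1163 = 12683, q_8 = 1*733 + 74 = 807.
  i=9: a_9=1, p_9 = 1*12683 + 11520 = 24203, q_9 = 1*807 + 733 = 1540.
  i=10: a_10=2, p_10 = 2*24203 + 12683 = 61089, q_10 = 2*1540 + 807 = 3887.
  i=11: a_11=1, p_11 = 1*61089 + 24203 = 85292, q_11 = 1*3887 + 1540 = 5427.
Check: 85292^2 - 247*5427^2 = 7274725264 - 7274725263 = 1, so (x, y) = (85292, 5427) solves the equation, and by the theorem it is the least positive solution.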